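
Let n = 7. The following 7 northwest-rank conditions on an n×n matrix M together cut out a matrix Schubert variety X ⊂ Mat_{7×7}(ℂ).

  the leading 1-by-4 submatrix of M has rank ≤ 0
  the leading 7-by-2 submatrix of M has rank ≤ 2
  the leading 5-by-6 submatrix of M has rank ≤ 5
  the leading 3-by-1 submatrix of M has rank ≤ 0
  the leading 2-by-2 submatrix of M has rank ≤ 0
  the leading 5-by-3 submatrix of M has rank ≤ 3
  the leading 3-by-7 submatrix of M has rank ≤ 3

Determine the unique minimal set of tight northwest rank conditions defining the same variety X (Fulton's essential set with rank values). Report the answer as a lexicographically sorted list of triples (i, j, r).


Computing R[i][j] = min implied NW-rank bound (n=7, 7 conditions):

  i=1: 0 0 0 0 1 1 1
  i=2: 0 0 1 1 2 2 2
  i=3: 0 1 2 2 3 3 3
  i=4: 1 2 3 3 4 4 4
  i=5: 1 2 3 4 5 5 5
  i=6: 1 2 3 4 5 6 6
  i=7: 1 2 3 4 5 6 7

the unique w with this rank table is (5, 3, 2, 1, 4, 6, 7).

ℓ(w)=7; the 3 essential cells (i,j,r):

[(1, 4, 0), (2, 2, 0), (3, 1, 0)]


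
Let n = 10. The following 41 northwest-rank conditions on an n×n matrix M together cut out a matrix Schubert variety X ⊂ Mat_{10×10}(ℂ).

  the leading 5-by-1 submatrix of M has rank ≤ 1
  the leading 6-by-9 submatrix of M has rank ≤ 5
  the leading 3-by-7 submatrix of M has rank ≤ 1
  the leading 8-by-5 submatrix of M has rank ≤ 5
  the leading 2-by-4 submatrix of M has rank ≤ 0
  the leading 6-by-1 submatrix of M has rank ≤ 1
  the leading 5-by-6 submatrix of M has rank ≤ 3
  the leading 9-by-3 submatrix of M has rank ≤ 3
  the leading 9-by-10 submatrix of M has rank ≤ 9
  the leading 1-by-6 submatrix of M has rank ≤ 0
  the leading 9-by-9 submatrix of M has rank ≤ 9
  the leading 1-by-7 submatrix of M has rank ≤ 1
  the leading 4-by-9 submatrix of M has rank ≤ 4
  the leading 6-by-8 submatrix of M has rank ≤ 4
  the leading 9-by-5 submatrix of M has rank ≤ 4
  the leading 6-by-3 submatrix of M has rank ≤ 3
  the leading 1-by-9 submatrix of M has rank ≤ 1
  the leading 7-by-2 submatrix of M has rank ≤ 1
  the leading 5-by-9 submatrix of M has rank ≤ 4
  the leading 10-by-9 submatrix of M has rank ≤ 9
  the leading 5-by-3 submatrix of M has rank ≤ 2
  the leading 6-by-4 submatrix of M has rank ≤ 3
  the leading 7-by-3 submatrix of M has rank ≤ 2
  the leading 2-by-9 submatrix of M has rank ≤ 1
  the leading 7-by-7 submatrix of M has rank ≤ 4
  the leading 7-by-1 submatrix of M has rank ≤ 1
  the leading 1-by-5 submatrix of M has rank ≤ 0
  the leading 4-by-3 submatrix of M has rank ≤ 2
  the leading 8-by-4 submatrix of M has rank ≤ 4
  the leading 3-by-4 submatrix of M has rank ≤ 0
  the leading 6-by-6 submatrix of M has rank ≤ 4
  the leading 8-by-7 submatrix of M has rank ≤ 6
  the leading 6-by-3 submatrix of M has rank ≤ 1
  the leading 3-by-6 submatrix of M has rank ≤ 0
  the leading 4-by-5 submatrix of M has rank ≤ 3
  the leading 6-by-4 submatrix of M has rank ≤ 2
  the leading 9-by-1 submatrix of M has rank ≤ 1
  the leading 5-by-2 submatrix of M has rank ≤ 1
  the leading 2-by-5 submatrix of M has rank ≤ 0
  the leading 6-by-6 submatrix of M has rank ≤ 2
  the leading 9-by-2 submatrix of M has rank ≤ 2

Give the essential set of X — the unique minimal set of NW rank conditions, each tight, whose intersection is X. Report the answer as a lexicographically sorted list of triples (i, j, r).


Computing R[i][j] = min implied NW-rank bound (n=10, 41 conditions):

  R[1]: 0  0  0  0  0  0  1  1  1  1
  R[2]: 0  0  0  0  0  0  1  1  1  2
  R[3]: 0  0  0  0  0  0  1  2  2  3
  R[4]: 1  1  1  1  1  1  2  3  3  4
  R[5]: 1  1  1  2  2  2  3  4  4  5
  R[6]: 1  1  1  2  2  2  3  4  5  6
  R[7]: 1  1  2  3  3  3  4  5  6  7
  R[8]: 1  2  3  4  4  4  5  6  7  8
  R[9]: 1  2  3  4  4  5  6  7  8  9
  R[10]: 1  2  3  4  5  6  7  8  9  10

second differences of R give the permutation w = (7, 10, 8, 1, 4, 9, 3, 2, 6, 5).

Rothe diagram D(w) (28 cells), 6 SE-corners (essential conditions):

[(2, 9, 1), (3, 6, 0), (6, 3, 1), (6, 6, 2), (7, 2, 1), (9, 5, 4)]


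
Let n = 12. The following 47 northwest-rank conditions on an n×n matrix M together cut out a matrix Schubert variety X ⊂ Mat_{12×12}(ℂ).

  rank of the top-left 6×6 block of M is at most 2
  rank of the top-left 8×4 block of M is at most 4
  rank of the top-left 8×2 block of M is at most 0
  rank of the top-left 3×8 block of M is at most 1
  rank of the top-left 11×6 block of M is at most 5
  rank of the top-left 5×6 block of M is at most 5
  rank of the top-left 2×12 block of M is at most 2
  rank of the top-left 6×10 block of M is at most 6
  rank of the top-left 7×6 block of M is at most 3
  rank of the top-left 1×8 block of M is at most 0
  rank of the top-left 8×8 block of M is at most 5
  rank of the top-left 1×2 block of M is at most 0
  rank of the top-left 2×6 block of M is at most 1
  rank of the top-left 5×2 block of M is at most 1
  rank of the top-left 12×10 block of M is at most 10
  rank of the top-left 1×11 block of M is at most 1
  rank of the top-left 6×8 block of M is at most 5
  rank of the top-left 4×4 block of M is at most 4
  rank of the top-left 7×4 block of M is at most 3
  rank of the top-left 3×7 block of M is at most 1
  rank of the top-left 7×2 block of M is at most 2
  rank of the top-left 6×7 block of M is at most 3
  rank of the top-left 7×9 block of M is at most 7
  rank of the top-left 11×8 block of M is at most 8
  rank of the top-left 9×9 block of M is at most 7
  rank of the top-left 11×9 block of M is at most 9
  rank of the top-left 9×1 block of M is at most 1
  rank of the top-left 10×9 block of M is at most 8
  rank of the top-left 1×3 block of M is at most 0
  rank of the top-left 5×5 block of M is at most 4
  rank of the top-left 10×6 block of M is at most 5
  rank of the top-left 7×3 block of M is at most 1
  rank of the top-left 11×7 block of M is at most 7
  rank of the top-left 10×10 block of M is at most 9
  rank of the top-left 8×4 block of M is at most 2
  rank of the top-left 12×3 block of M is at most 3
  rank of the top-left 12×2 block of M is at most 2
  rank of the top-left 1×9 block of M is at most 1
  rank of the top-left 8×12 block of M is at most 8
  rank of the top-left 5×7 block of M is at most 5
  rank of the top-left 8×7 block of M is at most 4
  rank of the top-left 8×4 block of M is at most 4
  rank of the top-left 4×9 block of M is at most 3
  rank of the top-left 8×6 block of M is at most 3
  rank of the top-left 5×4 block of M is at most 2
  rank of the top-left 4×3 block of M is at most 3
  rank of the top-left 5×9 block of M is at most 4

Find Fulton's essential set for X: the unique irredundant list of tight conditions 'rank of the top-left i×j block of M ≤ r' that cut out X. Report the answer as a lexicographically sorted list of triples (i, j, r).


Propagating the 47 rank bounds to every northwest block:

  0 | 0 | 0 | 0 | 0 | 0 | 0 | 0 | 1 | 1 | 1 | 1
  0 | 0 | 1 | 1 | 1 | 1 | 1 | 1 | 2 | 2 | 2 | 2
  0 | 0 | 1 | 1 | 1 | 1 | 1 | 1 | 2 | 3 | 3 | 3
  0 | 0 | 1 | 2 | 2 | 2 | 2 | 2 | 3 | 4 | 4 | 4
  0 | 0 | 1 | 2 | 2 | 2 | 3 | 3 | 4 | 5 | 5 | 5
  0 | 0 | 1 | 2 | 2 | 2 | 3 | 4 | 5 | 6 | 6 | 6
  0 | 0 | 1 | 2 | 3 | 3 | 4 | 5 | 6 | 7 | 7 | 7
  0 | 0 | 1 | 2 | 3 | 3 | 4 | 5 | 6 | 7 | 8 | 8
  1 | 1 | 2 | 3 | 4 | 4 | 5 | 6 | 7 | 8 | 9 | 9
  1 | 2 | 3 | 4 | 5 | 5 | 6 | 7 | 8 | 9 | 10 | 10
  1 | 2 | 3 | 4 | 5 | 5 | 6 | 7 | 8 | 9 | 10 | 11
  1 | 2 | 3 | 4 | 5 | 6 | 7 | 8 | 9 | 10 | 11 | 12

reading off 1-entries of Δ²R: w = (9, 3, 10, 4, 7, 8, 5, 11, 1, 2, 12, 6).

|D(w)|=33, |Ess(w)|=6:

[(1, 8, 0), (3, 8, 1), (6, 6, 2), (8, 2, 0), (8, 6, 3), (11, 6, 5)]


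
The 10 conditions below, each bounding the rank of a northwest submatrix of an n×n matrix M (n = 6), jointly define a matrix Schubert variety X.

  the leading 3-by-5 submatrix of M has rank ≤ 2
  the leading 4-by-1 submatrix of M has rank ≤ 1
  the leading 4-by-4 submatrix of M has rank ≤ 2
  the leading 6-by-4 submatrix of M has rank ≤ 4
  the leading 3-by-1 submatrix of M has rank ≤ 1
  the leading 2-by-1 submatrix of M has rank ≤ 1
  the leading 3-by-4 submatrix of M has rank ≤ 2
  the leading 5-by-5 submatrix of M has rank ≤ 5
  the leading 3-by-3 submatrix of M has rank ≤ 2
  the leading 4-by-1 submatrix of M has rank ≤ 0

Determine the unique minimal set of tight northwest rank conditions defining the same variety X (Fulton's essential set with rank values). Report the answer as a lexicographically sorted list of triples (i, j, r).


Reconstructing r_w from the 10 given conditions:

  R[1]: 0  1  1  1  1  1
  R[2]: 0  1  2  2  2  2
  R[3]: 0  1  2  2  2  3
  R[4]: 0  1  2  2  3  4
  R[5]: 1  2  3  3  4  5
  R[6]: 1  2  3  4  5  6

the unique w with this rank table is (2, 3, 6, 5, 1, 4).

|D(w)|=7, |Ess(w)|=3:

[(3, 5, 2), (4, 1, 0), (4, 4, 2)]


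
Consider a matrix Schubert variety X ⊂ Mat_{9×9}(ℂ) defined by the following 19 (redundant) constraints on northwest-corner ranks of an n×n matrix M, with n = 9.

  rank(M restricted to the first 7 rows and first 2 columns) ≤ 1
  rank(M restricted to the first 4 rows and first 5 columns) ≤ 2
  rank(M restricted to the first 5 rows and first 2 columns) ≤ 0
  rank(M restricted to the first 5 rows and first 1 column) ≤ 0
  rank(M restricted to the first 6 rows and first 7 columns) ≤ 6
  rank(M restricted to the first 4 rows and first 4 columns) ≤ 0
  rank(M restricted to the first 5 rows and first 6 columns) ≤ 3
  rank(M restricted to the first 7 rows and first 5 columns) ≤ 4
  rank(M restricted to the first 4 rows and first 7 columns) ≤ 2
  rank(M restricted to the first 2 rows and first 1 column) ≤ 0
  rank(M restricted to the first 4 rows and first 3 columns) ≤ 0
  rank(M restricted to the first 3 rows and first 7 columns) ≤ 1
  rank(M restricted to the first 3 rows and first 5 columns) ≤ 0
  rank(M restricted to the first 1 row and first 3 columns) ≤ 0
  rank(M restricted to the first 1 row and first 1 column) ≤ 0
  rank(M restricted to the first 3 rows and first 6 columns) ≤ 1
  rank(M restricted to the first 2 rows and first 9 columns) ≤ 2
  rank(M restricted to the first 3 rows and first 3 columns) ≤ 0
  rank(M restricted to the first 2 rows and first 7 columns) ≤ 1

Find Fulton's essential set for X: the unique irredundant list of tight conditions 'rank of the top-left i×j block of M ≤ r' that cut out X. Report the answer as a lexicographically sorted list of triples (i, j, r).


Computing R[i][j] = min implied NW-rank bound (n=9, 19 conditions):

  i=1: 0  0  0  0  0  1  1  1  1
  i=2: 0  0  0  0  0  1  1  2  2
  i=3: 0  0  0  0  0  1  1  2  3
  i=4: 0  0  0  0  1  2  2  3  4
  i=5: 0  0  1  1  2  3  3  4  5
  i=6: 1  1  2  2  3  4  4  5  6
  i=7: 1  1  2  3  4  5  5  6  7
  i=8: 1  2  3  4  5  6  6  7  8
  i=9: 1  2  3  4  5  6  7  8  9

hence w(1..9) = (6, 8, 9, 5, 3, 1, 4, 2, 7).

Fulton essential set (5 of the 24 Rothe cells):

[(3, 5, 0), (3, 7, 1), (4, 4, 0), (5, 2, 0), (7, 2, 1)]


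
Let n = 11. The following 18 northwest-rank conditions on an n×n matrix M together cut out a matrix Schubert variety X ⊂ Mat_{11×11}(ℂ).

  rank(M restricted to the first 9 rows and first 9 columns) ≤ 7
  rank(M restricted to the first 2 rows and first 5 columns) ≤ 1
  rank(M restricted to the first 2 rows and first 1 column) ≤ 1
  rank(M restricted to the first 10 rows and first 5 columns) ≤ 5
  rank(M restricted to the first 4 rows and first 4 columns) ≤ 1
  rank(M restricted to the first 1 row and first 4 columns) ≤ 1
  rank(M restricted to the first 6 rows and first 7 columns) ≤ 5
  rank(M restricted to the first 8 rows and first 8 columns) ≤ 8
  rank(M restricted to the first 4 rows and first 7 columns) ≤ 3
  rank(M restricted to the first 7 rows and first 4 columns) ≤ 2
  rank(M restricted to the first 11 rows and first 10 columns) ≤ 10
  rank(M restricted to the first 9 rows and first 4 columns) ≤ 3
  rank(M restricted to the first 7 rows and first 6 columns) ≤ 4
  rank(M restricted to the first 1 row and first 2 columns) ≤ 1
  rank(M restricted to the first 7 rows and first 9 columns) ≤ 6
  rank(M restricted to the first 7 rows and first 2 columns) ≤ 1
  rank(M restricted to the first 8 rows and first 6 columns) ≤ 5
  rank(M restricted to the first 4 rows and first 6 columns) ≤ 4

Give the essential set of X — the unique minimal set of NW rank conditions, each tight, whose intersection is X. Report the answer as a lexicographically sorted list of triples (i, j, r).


Reconstructing r_w from the 18 given conditions:

  i=1: 1 1 1 1 1 1 1 1 1 1 1
  i=2: 1 1 1 1 1 2 2 2 2 2 2
  i=3: 1 1 1 1 2 3 3 3 3 3 3
  i=4: 1 1 1 1 2 3 3 4 4 4 4
  i=5: 1 1 2 2 3 4 4 5 5 5 5
  i=6: 1 1 2 2 3 4 5 6 6 6 6
  i=7: 1 1 2 2 3 4 5 6 6 7 7
  i=8: 1 2 3 3 4 5 6 7 7 8 8
  i=9: 1 2 3 3 4 5 6 7 7 8 9
  i=10: 1 2 3 4 5 6 7 8 8 9 10
  i=11: 1 2 3 4 5 6 7 8 9 10 11

so w = (1, 6, 5, 8, 3, 7, 10, 2, 11, 4, 9).

|D(w)|=19, |Ess(w)|=8:

[(2, 5, 1), (4, 4, 1), (4, 7, 3), (7, 2, 1), (7, 4, 2), (7, 9, 6), (9, 4, 3), (9, 9, 7)]


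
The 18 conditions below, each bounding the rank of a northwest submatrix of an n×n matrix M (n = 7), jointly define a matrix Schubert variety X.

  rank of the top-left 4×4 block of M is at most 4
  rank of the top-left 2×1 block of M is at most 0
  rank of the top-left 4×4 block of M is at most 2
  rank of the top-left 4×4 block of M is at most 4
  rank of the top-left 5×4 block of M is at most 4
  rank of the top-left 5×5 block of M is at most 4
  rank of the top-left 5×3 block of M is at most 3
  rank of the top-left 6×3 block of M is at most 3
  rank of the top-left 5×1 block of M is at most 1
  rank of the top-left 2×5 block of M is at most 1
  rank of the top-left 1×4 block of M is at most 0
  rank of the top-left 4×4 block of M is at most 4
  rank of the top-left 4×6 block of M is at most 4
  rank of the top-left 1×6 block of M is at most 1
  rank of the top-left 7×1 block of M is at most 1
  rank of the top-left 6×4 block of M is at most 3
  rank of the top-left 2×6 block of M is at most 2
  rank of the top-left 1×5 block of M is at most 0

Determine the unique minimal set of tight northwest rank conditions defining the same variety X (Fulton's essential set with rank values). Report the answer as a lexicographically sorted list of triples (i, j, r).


Computing R[i][j] = min implied NW-rank bound (n=7, 18 conditions):

  R[1]: 0 0 0 0 0 1 1
  R[2]: 0 1 1 1 1 2 2
  R[3]: 1 2 2 2 2 3 3
  R[4]: 1 2 2 2 3 4 4
  R[5]: 1 2 3 3 4 5 5
  R[6]: 1 2 3 3 4 5 6
  R[7]: 1 2 3 4 5 6 7

the unique w with this rank table is (6, 2, 1, 5, 3, 7, 4).

D(w) has 9 cells with 4 SE-corners; essential set:

[(1, 5, 0), (2, 1, 0), (4, 4, 2), (6, 4, 3)]


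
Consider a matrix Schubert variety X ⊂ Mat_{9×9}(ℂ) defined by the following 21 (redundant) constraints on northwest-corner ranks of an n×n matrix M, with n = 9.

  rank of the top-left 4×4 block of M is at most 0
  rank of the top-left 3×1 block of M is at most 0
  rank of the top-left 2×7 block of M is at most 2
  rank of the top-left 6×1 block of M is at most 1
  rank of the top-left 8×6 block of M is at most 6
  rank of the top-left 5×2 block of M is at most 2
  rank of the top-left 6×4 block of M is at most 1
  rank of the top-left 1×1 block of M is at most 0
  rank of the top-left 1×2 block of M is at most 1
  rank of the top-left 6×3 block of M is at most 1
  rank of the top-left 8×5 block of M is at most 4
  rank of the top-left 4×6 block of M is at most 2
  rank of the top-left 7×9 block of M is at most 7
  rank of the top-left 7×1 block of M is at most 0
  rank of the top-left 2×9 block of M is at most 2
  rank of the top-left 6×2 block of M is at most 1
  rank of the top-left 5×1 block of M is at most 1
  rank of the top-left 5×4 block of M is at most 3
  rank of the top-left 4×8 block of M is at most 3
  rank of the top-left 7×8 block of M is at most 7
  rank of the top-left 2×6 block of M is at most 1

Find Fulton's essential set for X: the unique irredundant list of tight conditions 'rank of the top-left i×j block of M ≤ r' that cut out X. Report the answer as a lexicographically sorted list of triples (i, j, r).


The tightest implied rank at each (i,j), from the 21 conditions:

  i=1: 0 | 0 | 0 | 0 | 1 | 1 | 1 | 1 | 1
  i=2: 0 | 0 | 0 | 0 | 1 | 1 | 2 | 2 | 2
  i=3: 0 | 0 | 0 | 0 | 1 | 2 | 3 | 3 | 3
  i=4: 0 | 0 | 0 | 0 | 1 | 2 | 3 | 3 | 4
  i=5: 0 | 1 | 1 | 1 | 2 | 3 | 4 | 4 | 5
  i=6: 0 | 1 | 1 | 1 | 2 | 3 | 4 | 5 | 6
  i=7: 0 | 1 | 2 | 2 | 3 | 4 | 5 | 6 | 7
  i=8: 1 | 2 | 3 | 3 | 4 | 5 | 6 | 7 | 8
  i=9: 1 | 2 | 3 | 4 | 5 | 6 | 7 | 8 | 9

reading off 1-entries of Δ²R: w = (5, 7, 6, 9, 2, 8, 3, 1, 4).

5 SE-corners of the 23-cell Rothe diagram give Ess(w):

[(2, 6, 1), (4, 4, 0), (4, 8, 3), (6, 4, 1), (7, 1, 0)]


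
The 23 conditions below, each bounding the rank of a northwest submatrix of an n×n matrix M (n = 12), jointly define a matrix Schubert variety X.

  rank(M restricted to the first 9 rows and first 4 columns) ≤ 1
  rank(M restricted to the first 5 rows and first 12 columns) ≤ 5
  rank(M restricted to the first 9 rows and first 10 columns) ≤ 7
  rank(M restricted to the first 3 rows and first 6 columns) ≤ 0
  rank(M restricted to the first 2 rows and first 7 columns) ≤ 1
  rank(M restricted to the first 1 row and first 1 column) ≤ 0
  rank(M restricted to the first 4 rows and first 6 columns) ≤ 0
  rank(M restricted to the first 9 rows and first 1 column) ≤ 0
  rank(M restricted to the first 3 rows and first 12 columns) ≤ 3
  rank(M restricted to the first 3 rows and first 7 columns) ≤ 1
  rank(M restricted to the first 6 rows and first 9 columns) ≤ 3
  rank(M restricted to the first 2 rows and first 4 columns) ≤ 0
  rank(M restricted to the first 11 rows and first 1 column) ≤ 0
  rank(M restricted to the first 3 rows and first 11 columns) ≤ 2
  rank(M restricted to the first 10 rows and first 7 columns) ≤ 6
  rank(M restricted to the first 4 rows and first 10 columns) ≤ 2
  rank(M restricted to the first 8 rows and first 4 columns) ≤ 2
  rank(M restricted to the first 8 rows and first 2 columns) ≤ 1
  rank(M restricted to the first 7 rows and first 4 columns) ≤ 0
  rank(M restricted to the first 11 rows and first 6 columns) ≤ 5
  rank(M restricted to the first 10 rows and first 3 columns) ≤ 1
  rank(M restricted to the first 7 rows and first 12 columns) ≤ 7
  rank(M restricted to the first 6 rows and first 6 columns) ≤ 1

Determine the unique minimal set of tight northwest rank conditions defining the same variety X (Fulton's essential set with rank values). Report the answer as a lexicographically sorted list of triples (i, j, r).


Recovering R(i,j) via the rank-extension bound from the 23 conditions:

  i=1: 0 | 0 | 0 | 0 | 0 | 0 | 1 | 1 | 1 | 1 | 1 | 1
  i=2: 0 | 0 | 0 | 0 | 0 | 0 | 1 | 2 | 2 | 2 | 2 | 2
  i=3: 0 | 0 | 0 | 0 | 0 | 0 | 1 | 2 | 2 | 2 | 2 | 3
  i=4: 0 | 0 | 0 | 0 | 0 | 0 | 1 | 2 | 2 | 2 | 3 | 4
  i=5: 0 | 0 | 0 | 0 | 1 | 1 | 2 | 3 | 3 | 3 | 4 | 5
  i=6: 0 | 0 | 0 | 0 | 1 | 1 | 2 | 3 | 3 | 4 | 5 | 6
  i=7: 0 | 0 | 0 | 0 | 1 | 2 | 3 | 4 | 4 | 5 | 6 | 7
  i=8: 0 | 1 | 1 | 1 | 2 | 3 | 4 | 5 | 5 | 6 | 7 | 8
  i=9: 0 | 1 | 1 | 1 | 2 | 3 | 4 | 5 | 6 | 7 | 8 | 9
  i=10: 0 | 1 | 1 | 2 | 3 | 4 | 5 | 6 | 7 | 8 | 9 | 10
  i=11: 0 | 1 | 2 | 3 | 4 | 5 | 6 | 7 | 8 | 9 | 10 | 11
  i=12: 1 | 2 | 3 | 4 | 5 | 6 | 7 | 8 | 9 | 10 | 11 | 12

giving w = (7, 8, 12, 11, 5, 10, 6, 2, 9, 4, 3, 1) via Δ²R.

D(w) has 50 cells with 9 SE-corners; essential set:

[(3, 11, 2), (4, 6, 0), (4, 10, 2), (6, 6, 1), (6, 9, 3), (7, 4, 0), (9, 4, 1), (10, 3, 1), (11, 1, 0)]


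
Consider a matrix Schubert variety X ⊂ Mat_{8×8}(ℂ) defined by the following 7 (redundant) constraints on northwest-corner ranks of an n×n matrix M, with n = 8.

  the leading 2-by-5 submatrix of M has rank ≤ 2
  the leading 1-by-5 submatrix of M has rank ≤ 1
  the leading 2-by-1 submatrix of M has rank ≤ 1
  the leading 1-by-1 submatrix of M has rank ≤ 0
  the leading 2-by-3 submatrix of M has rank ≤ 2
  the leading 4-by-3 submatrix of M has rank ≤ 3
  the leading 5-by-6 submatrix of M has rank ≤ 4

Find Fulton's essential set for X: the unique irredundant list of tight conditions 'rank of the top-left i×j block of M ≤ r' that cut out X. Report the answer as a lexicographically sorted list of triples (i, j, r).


Rank table r_w(8×8) implied by the 7 constraints:

  0  1  1  1  1  1  1  1
  1  2  2  2  2  2  2  2
  1  2  3  3  3  3  3  3
  1  2  3  4  4  4  4  4
  1  2  3  4  4  4  5  5
  1  2  3  4  5  5  6  6
  1  2  3  4  5  6  7  7
  1  2  3  4  5  6  7  8

second differences of R give the permutation w = (2, 1, 3, 4, 7, 5, 6, 8).

|D(w)|=3, |Ess(w)|=2:

[(1, 1, 0), (5, 6, 4)]


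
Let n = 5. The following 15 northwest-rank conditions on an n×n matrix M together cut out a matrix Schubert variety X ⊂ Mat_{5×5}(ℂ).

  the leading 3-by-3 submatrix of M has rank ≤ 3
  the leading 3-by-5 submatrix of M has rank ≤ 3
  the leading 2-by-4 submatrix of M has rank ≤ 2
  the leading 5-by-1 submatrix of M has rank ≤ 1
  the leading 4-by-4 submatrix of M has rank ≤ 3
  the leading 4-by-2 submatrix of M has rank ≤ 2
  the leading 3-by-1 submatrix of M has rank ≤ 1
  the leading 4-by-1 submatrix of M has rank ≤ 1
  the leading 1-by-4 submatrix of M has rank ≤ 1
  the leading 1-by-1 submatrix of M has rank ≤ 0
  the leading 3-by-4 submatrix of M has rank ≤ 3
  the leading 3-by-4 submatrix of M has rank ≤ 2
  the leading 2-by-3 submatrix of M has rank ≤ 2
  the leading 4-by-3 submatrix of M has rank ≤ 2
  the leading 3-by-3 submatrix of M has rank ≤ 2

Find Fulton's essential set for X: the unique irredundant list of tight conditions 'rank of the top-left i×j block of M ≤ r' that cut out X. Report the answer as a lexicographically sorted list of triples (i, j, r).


Recovering R(i,j) via the rank-extension bound from the 15 conditions:

  row 1: 0 | 1 | 1 | 1 | 1
  row 2: 1 | 2 | 2 | 2 | 2
  row 3: 1 | 2 | 2 | 2 | 3
  row 4: 1 | 2 | 2 | 3 | 4
  row 5: 1 | 2 | 3 | 4 | 5

giving w = (2, 1, 5, 4, 3) via Δ²R.

Rothe diagram D(w) (4 cells), 3 SE-corners (essential conditions):

[(1, 1, 0), (3, 4, 2), (4, 3, 2)]


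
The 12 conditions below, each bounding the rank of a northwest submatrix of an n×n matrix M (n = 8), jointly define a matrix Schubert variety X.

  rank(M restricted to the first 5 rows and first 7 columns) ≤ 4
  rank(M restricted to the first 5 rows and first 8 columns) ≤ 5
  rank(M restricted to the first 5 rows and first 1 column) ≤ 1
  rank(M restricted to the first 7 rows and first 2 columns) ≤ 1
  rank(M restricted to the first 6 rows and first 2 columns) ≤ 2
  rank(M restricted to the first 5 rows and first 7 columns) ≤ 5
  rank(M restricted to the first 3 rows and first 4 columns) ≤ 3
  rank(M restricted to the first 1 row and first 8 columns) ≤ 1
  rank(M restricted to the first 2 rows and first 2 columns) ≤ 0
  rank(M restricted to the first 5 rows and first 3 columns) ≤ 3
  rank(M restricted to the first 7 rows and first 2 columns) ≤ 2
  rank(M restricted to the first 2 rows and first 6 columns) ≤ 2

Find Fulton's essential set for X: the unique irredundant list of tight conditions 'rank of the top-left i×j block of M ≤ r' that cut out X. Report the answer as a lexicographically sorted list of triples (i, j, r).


Recovering R(i,j) via the rank-extension bound from the 12 conditions:

  row 1: 0, 0, 1, 1, 1, 1, 1, 1
  row 2: 0, 0, 1, 2, 2, 2, 2, 2
  row 3: 1, 1, 2, 3, 3, 3, 3, 3
  row 4: 1, 1, 2, 3, 4, 4, 4, 4
  row 5: 1, 1, 2, 3, 4, 4, 4, 5
  row 6: 1, 1, 2, 3, 4, 5, 5, 6
  row 7: 1, 1, 2, 3, 4, 5, 6, 7
  row 8: 1, 2, 3, 4, 5, 6, 7, 8

second differences of R give the permutation w = (3, 4, 1, 5, 8, 6, 7, 2).

ℓ(w)=10; the 3 essential cells (i,j,r):

[(2, 2, 0), (5, 7, 4), (7, 2, 1)]


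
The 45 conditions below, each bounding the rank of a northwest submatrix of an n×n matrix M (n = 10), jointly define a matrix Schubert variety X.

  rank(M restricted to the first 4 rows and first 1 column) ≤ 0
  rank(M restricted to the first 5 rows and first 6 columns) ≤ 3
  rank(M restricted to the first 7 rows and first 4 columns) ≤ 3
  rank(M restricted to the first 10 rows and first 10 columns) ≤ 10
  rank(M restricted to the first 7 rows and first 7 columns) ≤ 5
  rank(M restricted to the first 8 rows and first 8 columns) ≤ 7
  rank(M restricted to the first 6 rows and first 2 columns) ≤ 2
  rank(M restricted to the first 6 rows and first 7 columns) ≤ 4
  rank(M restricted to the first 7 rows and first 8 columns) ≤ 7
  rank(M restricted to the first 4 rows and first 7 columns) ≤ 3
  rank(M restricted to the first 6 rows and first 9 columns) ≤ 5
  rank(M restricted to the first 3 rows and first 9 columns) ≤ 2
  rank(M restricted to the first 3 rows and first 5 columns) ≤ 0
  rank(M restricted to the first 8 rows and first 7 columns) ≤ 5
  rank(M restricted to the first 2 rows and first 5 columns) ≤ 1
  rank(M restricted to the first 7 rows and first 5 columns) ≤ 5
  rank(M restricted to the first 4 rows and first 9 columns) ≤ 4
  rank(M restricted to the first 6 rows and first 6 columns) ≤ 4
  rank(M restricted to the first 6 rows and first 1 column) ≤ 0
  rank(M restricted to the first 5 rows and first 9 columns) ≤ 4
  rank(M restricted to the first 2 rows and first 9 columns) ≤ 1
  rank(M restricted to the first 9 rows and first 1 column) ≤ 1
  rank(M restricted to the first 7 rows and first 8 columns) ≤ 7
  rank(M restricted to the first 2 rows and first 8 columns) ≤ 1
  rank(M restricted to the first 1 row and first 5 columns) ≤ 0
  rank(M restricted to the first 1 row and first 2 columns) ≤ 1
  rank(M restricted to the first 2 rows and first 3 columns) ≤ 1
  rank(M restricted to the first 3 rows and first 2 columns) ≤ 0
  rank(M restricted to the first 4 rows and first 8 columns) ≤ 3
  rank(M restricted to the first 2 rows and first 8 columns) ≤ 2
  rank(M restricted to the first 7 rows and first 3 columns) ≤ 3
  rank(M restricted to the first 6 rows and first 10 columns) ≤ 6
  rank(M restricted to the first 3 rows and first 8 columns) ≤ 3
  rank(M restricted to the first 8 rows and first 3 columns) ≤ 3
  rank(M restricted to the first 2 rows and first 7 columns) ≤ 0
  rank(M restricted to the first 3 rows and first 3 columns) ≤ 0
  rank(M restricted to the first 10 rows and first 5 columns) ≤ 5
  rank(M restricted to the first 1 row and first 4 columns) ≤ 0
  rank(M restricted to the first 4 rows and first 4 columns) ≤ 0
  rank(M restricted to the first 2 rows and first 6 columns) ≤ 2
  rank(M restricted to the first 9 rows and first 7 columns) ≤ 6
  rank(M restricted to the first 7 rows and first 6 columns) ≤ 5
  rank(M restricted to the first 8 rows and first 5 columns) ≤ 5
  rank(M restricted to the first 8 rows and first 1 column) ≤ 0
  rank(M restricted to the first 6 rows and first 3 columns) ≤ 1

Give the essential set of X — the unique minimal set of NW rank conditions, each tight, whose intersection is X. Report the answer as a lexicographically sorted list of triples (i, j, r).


Recovering R(i,j) via the rank-extension bound from the 45 conditions:

  0 | 0 | 0 | 0 | 0 | 0 | 0 | 1 | 1 | 1
  0 | 0 | 0 | 0 | 0 | 0 | 0 | 1 | 1 | 2
  0 | 0 | 0 | 0 | 0 | 1 | 1 | 2 | 2 | 3
  0 | 0 | 0 | 0 | 1 | 2 | 2 | 3 | 3 | 4
  0 | 1 | 1 | 1 | 2 | 3 | 3 | 4 | 4 | 5
  0 | 1 | 1 | 2 | 3 | 4 | 4 | 5 | 5 | 6
  0 | 1 | 2 | 3 | 4 | 5 | 5 | 6 | 6 | 7
  0 | 1 | 2 | 3 | 4 | 5 | 5 | 6 | 7 | 8
  1 | 2 | 3 | 4 | 5 | 6 | 6 | 7 | 8 | 9
  1 | 2 | 3 | 4 | 5 | 6 | 7 | 8 | 9 | 10

second differences of R give the permutation w = (8, 10, 6, 5, 2, 4, 3, 9, 1, 7).

7 SE-corners of the 30-cell Rothe diagram give Ess(w):

[(2, 7, 0), (2, 9, 1), (3, 5, 0), (4, 4, 0), (6, 3, 1), (8, 1, 0), (8, 7, 5)]


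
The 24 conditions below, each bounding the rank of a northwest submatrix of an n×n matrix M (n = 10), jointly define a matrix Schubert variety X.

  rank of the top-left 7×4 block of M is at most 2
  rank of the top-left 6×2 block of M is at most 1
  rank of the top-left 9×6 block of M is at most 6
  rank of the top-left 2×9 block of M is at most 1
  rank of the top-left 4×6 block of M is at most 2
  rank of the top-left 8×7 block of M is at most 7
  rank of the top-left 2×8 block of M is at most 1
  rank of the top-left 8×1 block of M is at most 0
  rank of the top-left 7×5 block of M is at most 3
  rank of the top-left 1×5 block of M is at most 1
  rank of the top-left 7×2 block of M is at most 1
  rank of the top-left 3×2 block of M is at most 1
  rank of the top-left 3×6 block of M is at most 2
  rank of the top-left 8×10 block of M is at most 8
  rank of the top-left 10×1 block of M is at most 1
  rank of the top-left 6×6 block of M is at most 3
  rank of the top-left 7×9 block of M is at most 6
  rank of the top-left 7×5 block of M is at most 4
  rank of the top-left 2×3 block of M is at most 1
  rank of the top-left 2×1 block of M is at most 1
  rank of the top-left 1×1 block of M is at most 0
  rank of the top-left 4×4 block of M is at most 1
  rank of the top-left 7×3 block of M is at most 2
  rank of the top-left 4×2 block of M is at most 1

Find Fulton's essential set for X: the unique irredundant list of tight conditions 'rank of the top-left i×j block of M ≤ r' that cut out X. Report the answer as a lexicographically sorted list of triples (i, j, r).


The tightest implied rank at each (i,j), from the 24 conditions:

  i=1: 0, 1, 1, 1, 1, 1, 1, 1, 1, 1
  i=2: 0, 1, 1, 1, 1, 1, 1, 1, 1, 2
  i=3: 0, 1, 1, 1, 2, 2, 2, 2, 2, 3
  i=4: 0, 1, 1, 1, 2, 2, 3, 3, 3, 4
  i=5: 0, 1, 2, 2, 3, 3, 4, 4, 4, 5
  i=6: 0, 1, 2, 2, 3, 3, 4, 5, 5, 6
  i=7: 0, 1, 2, 2, 3, 4, 5, 6, 6, 7
  i=8: 0, 1, 2, 3, 4, 5, 6, 7, 7, 8
  i=9: 1, 2, 3, 4, 5, 6, 7, 8, 8, 9
  i=10: 1, 2, 3, 4, 5, 6, 7, 8, 9, 10

giving w = (2, 10, 5, 7, 3, 8, 6, 4, 1, 9) via Δ²R.

Fulton essential set (6 of the 23 Rothe cells):

[(2, 9, 1), (4, 4, 1), (4, 6, 2), (6, 6, 3), (7, 4, 2), (8, 1, 0)]


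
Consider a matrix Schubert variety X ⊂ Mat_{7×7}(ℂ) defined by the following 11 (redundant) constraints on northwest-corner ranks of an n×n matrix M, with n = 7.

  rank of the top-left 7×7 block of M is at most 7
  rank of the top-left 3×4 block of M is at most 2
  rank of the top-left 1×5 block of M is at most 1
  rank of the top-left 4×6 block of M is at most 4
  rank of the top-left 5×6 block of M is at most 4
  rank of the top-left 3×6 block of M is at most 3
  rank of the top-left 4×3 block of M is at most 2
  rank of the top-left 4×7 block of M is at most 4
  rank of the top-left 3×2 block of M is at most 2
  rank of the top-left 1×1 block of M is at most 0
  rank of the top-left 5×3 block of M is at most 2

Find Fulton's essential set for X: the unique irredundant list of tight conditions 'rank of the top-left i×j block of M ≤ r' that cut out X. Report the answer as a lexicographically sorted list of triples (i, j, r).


Computing R[i][j] = min implied NW-rank bound (n=7, 11 conditions):

  R[1]: 0, 1, 1, 1, 1, 1, 1
  R[2]: 1, 2, 2, 2, 2, 2, 2
  R[3]: 1, 2, 2, 2, 3, 3, 3
  R[4]: 1, 2, 2, 3, 4, 4, 4
  R[5]: 1, 2, 2, 3, 4, 4, 5
  R[6]: 1, 2, 3, 4, 5, 5, 6
  R[7]: 1, 2, 3, 4, 5, 6, 7

giving w = (2, 1, 5, 4, 7, 3, 6) via Δ²R.

Rothe diagram D(w) (6 cells), 4 SE-corners (essential conditions):

[(1, 1, 0), (3, 4, 2), (5, 3, 2), (5, 6, 4)]


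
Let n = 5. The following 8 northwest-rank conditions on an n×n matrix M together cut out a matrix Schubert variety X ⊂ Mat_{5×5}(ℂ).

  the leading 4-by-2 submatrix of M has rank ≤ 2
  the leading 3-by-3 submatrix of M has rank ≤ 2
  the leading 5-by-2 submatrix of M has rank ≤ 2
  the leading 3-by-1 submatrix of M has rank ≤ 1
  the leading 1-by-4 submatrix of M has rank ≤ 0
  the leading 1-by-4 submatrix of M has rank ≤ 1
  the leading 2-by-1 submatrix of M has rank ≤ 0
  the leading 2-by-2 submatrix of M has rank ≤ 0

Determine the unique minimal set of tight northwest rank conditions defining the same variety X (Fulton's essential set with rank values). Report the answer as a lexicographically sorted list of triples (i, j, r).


Recovering R(i,j) via the rank-extension bound from the 8 conditions:

  i=1: 0 0 0 0 1
  i=2: 0 0 1 1 2
  i=3: 1 1 2 2 3
  i=4: 1 2 3 3 4
  i=5: 1 2 3 4 5

so w = (5, 3, 1, 2, 4).

Fulton essential set (2 of the 6 Rothe cells):

[(1, 4, 0), (2, 2, 0)]


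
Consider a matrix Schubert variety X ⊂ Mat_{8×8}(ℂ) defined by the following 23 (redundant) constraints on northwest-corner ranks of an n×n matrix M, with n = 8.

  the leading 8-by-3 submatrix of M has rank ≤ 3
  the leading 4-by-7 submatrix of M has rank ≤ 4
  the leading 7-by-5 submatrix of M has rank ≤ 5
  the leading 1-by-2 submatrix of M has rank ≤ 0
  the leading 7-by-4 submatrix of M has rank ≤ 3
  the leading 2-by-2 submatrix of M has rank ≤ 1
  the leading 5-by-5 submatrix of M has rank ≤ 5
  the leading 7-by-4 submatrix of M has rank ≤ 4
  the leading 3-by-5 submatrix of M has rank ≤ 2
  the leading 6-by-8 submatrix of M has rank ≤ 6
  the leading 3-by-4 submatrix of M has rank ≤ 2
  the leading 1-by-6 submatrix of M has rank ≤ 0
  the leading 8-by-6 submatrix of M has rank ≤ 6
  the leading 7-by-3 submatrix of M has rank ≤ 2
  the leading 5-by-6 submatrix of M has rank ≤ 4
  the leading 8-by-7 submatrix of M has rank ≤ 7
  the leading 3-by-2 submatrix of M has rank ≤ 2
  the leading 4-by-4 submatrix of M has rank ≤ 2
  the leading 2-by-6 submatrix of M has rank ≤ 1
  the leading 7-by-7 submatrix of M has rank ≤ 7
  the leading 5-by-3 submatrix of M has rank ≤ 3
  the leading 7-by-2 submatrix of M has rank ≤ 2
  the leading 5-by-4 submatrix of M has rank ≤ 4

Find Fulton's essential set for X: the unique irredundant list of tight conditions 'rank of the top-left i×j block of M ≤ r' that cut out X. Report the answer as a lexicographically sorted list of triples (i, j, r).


Recovering R(i,j) via the rank-extension bound from the 23 conditions:

  i=1: 0 | 0 | 0 | 0 | 0 | 0 | 1 | 1
  i=2: 1 | 1 | 1 | 1 | 1 | 1 | 2 | 2
  i=3: 1 | 2 | 2 | 2 | 2 | 2 | 3 | 3
  i=4: 1 | 2 | 2 | 2 | 3 | 3 | 4 | 4
  i=5: 1 | 2 | 2 | 3 | 4 | 4 | 5 | 5
  i=6: 1 | 2 | 2 | 3 | 4 | 5 | 6 | 6
  i=7: 1 | 2 | 2 | 3 | 4 | 5 | 6 | 7
  i=8: 1 | 2 | 3 | 4 | 5 | 6 | 7 | 8

giving w = (7, 1, 2, 5, 4, 6, 8, 3) via Δ²R.

Rothe diagram D(w) (11 cells), 3 SE-corners (essential conditions):

[(1, 6, 0), (4, 4, 2), (7, 3, 2)]


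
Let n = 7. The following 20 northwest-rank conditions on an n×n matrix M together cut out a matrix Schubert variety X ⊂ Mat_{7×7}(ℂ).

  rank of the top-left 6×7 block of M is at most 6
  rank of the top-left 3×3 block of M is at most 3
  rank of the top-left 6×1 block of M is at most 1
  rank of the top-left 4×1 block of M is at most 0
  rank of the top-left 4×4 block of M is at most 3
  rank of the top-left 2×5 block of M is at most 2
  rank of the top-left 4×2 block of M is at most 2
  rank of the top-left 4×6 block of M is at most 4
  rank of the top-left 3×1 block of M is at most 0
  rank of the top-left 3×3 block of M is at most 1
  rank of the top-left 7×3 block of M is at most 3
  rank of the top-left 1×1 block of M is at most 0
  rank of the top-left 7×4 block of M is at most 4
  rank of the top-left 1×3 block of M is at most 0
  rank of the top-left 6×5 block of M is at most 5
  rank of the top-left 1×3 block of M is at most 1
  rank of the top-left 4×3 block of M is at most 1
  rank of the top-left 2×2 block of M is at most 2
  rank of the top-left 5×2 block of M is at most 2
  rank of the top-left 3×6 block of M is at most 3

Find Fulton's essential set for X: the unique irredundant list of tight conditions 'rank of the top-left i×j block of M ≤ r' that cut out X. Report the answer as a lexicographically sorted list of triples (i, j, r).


Propagating the 20 rank bounds to every northwest block:

  i=1: 0 0 0 1 1 1 1
  i=2: 0 1 1 2 2 2 2
  i=3: 0 1 1 2 3 3 3
  i=4: 0 1 1 2 3 4 4
  i=5: 1 2 2 3 4 5 5
  i=6: 1 2 3 4 5 6 6
  i=7: 1 2 3 4 5 6 7

second differences of R give the permutation w = (4, 2, 5, 6, 1, 3, 7).

Fulton essential set (3 of the 8 Rothe cells):

[(1, 3, 0), (4, 1, 0), (4, 3, 1)]


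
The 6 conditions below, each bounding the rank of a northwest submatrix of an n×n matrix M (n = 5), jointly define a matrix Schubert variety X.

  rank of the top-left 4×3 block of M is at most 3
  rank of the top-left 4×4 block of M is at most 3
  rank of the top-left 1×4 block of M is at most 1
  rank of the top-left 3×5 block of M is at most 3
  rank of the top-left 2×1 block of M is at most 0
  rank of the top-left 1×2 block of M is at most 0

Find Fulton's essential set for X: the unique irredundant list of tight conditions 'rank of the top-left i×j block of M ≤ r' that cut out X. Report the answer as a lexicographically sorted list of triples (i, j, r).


Reconstructing r_w from the 6 given conditions:

  R[1]: 0, 0, 1, 1, 1
  R[2]: 0, 1, 2, 2, 2
  R[3]: 1, 2, 3, 3, 3
  R[4]: 1, 2, 3, 3, 4
  R[5]: 1, 2, 3, 4, 5

so w = (3, 2, 1, 5, 4).

Fulton essential set (3 of the 4 Rothe cells):

[(1, 2, 0), (2, 1, 0), (4, 4, 3)]


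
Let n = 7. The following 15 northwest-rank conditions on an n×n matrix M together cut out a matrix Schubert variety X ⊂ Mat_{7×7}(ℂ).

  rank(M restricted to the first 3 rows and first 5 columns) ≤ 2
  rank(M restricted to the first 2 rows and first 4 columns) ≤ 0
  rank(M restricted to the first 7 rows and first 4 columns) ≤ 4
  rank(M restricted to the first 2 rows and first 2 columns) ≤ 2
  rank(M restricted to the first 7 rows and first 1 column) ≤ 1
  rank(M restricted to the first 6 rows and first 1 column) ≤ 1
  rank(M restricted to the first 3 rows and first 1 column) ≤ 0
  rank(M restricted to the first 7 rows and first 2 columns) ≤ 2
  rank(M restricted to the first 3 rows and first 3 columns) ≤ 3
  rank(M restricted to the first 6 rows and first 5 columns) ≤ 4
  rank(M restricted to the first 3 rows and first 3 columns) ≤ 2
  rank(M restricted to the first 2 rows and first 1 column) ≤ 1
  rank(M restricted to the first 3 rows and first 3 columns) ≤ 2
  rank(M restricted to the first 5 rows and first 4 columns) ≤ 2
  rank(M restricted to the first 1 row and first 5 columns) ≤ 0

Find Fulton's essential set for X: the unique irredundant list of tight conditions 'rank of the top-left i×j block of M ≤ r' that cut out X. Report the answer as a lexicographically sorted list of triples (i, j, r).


Recovering R(i,j) via the rank-extension bound from the 15 conditions:

  row 1: 0 | 0 | 0 | 0 | 0 | 1 | 1
  row 2: 0 | 0 | 0 | 0 | 1 | 2 | 2
  row 3: 0 | 1 | 1 | 1 | 2 | 3 | 3
  row 4: 1 | 2 | 2 | 2 | 3 | 4 | 4
  row 5: 1 | 2 | 2 | 2 | 3 | 4 | 5
  row 6: 1 | 2 | 3 | 3 | 4 | 5 | 6
  row 7: 1 | 2 | 3 | 4 | 5 | 6 | 7

so w = (6, 5, 2, 1, 7, 3, 4).

Fulton essential set (4 of the 12 Rothe cells):

[(1, 5, 0), (2, 4, 0), (3, 1, 0), (5, 4, 2)]


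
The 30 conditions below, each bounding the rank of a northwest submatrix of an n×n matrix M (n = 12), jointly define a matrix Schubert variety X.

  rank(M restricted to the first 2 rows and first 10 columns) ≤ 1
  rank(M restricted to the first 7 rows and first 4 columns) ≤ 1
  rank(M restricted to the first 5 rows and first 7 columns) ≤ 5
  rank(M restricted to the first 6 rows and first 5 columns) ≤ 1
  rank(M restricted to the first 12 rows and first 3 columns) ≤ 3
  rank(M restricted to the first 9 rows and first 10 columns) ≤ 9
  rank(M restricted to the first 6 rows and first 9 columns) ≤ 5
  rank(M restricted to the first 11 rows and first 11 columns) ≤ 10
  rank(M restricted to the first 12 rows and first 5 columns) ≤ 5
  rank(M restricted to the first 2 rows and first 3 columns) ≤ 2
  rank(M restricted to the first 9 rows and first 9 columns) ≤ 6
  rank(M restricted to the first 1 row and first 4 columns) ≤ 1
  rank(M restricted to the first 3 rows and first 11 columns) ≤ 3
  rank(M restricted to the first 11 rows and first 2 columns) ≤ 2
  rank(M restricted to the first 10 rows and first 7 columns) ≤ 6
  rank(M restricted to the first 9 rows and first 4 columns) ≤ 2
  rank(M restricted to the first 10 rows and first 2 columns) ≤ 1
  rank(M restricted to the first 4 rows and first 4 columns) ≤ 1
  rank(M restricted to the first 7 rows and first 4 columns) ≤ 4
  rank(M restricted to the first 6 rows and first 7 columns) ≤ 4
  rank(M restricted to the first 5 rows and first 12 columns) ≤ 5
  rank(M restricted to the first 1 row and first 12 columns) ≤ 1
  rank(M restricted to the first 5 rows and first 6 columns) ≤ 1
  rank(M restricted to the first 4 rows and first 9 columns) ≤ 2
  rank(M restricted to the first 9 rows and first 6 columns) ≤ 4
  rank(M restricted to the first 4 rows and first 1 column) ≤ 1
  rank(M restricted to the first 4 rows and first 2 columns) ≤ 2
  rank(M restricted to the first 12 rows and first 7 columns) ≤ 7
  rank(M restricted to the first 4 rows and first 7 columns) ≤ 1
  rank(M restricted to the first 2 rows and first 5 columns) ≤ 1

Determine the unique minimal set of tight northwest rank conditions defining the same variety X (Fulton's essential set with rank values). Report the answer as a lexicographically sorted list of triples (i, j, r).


Computing R[i][j] = min implied NW-rank bound (n=12, 30 conditions):

  i=1: 1 | 1 | 1 | 1 | 1 | 1 | 1 | 1 | 1 | 1 | 1 | 1
  i=2: 1 | 1 | 1 | 1 | 1 | 1 | 1 | 1 | 1 | 1 | 2 | 2
  i=3: 1 | 1 | 1 | 1 | 1 | 1 | 1 | 2 | 2 | 2 | 3 | 3
  i=4: 1 | 1 | 1 | 1 | 1 | 1 | 1 | 2 | 2 | 3 | 4 | 4
  i=5: 1 | 1 | 1 | 1 | 1 | 1 | 2 | 3 | 3 | 4 | 5 | 5
  i=6: 1 | 1 | 1 | 1 | 1 | 2 | 3 | 4 | 4 | 5 | 6 | 6
  i=7: 1 | 1 | 1 | 1 | 2 | 3 | 4 | 5 | 5 | 6 | 7 | 7
  i=8: 1 | 1 | 2 | 2 | 3 | 4 | 5 | 6 | 6 | 7 | 8 | 8
  i=9: 1 | 1 | 2 | 2 | 3 | 4 | 5 | 6 | 6 | 7 | 8 | 9
  i=10: 1 | 1 | 2 | 3 | 4 | 5 | 6 | 7 | 7 | 8 | 9 | 10
  i=11: 1 | 2 | 3 | 4 | 5 | 6 | 7 | 8 | 8 | 9 | 10 | 11
  i=12: 1 | 2 | 3 | 4 | 5 | 6 | 7 | 8 | 9 | 10 | 11 | 12

hence w(1..12) = (1, 11, 8, 10, 7, 6, 5, 3, 12, 4, 2, 9).

Rothe diagram D(w) (39 cells), 9 SE-corners (essential conditions):

[(2, 10, 1), (4, 7, 1), (4, 9, 2), (5, 6, 1), (6, 5, 1), (7, 4, 1), (9, 4, 2), (9, 9, 6), (10, 2, 1)]
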